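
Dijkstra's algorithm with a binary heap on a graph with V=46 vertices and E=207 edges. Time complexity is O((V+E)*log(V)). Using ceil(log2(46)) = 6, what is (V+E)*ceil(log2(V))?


Dijkstra with a binary heap: each vertex is extracted once, each edge may relax once.
Each heap operation costs O(log V).
V + E = 46 + 207 = 253
ceil(log2(46)) = 6 (since 2^5 = 32 < 46 <= 64 = 2^6)
Total heap work = (V+E) * ceil(log2(V)) = 253 * 6 = 1518


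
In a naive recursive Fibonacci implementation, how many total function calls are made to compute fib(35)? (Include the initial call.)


Let C(m) = total calls to evaluate fib(m). Then C(0)=C(1)=1, and
C(m) = 1 + C(m-1) + C(m-2) for m >= 2.
Build the table (each entry = 1 + previous two):
  C(0) = 1
  C(1) = 1
  C(2) = 1 + 1 + 1 = 3
  C(3) = 1 + 3 + 1 = 5
  C(4) = 1 + 5 + 3 = 9
  C(5) = 1 + 9 + 5 = 15
  C(6) = 1 + 15 + 9 = 25
  C(7) = 1 + 25 + 15 = 41
  C(8) = 1 + 41 + 25 = 67
  C(9) = 1 + 67 + 41 = 109
  C(10) = 1 + 109 + 67 = 177
  C(11) = 1 + 177 + 109 = 287
  C(12) = 1 + 287 + 177 = 465
  C(13) = 1 + 465 + 287 = 753
  C(14) = 1 + 753 + 465 = 1219
  C(15) = 1 + 1219 + 753 = 1973
  C(16) = 1 + 1973 + 1219 = 3193
  C(17) = 1 + 3193 + 1973 = 5167
  C(18) = 1 + 5167 + 3193 = 8361
  C(19) = 1 + 8361 + 5167 = 13529
  C(20) = 1 + 13529 + 8361 = 21891
  C(21) = 1 + 21891 + 13529 = 35421
  C(22) = 1 + 35421 + 21891 = 57313
  C(23) = 1 + 57313 + 35421 = 92735
  C(24) = 1 + 92735 + 57313 = 150049
  C(25) = 1 + 150049 + 92735 = 242785
  C(26) = 1 + 242785 + 150049 = 392835
  C(27) = 1 + 392835 + 242785 = 635621
  C(28) = 1 + 635621 + 392835 = 1028457
  C(29) = 1 + 1028457 + 635621 = 1664079
  C(30) = 1 + 1664079 + 1028457 = 2692537
  C(31) = 1 + 2692537 + 1664079 = 4356617
  C(32) = 1 + 4356617 + 2692537 = 7049155
  C(33) = 1 + 7049155 + 4356617 = 11405773
  C(34) = 1 + 11405773 + 7049155 = 18454929
  C(35) = 1 + 18454929 + 11405773 = 29860703
Total calls for fib(35) = 29860703


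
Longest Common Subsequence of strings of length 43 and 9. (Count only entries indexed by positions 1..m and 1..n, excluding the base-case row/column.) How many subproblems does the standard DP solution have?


DP table indexed by positions in both strings.
First string: 43 positions
Second string: 9 positions
Total = 43 * 9 = 387


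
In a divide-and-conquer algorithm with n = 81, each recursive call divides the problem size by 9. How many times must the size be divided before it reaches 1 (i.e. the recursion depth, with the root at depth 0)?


Number of divisions = log_9(81)
Sizes: 81 -> 9 -> 1 (2 divisions)
Recursion depth = 2


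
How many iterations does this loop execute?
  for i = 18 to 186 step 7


The loop variable i takes values starting at 18 and increments by 7 each iteration.
Sequence: i = 18, 25, 32, 39, 46, 53, 60, 67, 74, ...
The upper bound 186 is inclusive, so the count is floor((last - first) / step) + 1:
floor((186 - 18) / 7) + 1 = floor(168/7) + 1 = 24 + 1 = 25


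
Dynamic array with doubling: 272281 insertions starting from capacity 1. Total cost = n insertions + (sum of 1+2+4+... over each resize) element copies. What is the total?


n = 272281
Insertion costs: 272281
Resizes copy 1, 2, 4, ... up to the largest power of 2 that is <= n-1 = 272280, i.e. 262144.
Copy costs = 1 + 2 + 4 + 8 + 16 + 32 + 64 + 128 + 256 + 512 + 1024 + 2048 + 4096 + 8192 + 16384 + 32768 + 65536 + 131072 + 262144 = 524287
Total = 272281 + 524287 = 796568


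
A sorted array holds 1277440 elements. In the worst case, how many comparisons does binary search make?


Halving sequence: 1277440 -> 638720 -> 319360 -> 159680 -> 79840 -> 39920 -> 19960 -> 9980 -> 4990 -> 2495 -> 1247 -> 623 -> 311 -> 155 -> 77 -> 38 -> 19 -> 9 -> 4 -> 2 -> 1
Number of halvings = 20
Max comparisons = 20 + 1 = 21


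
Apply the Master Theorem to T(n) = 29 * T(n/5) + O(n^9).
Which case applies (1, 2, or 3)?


The Master Theorem: T(n) = a*T(n/b) + O(n^c)
  a = 29, b = 5, c = 9
log_b(a) = log_5(29) ~ 2.092
Compare b^c with a: 5^9 = 1953125 > 29, so c > log_b(a).
Since c > log_b(a), Case 3 applies.
T(n) = O(n^9)
Master Theorem case = 3


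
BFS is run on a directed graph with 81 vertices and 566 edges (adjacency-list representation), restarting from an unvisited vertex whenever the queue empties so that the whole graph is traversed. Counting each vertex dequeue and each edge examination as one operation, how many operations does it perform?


A full BFS traversal dequeues each vertex exactly once and examines each directed edge exactly once.
V = 81 (vertex processing cost)
E = 566 (edge examination cost)
Total operations proportional to V + E = 81 + 566 = 647


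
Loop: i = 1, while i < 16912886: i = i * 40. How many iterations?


i multiplies by 40 each step:
i = 1 -> 40 -> 1600 -> 64000 -> 2560000 -> 102400000 (stop)
Iterations = ceil(log_40(16912886)) = 5


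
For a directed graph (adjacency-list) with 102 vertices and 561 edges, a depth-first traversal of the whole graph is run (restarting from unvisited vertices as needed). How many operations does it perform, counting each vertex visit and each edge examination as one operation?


A full DFS traversal visits each vertex once and examines each edge once.
V = 102
E = 561
Sum = 102 + 561 = 663


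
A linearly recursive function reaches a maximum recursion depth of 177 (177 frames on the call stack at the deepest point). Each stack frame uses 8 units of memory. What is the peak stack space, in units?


Maximum recursion depth = 177 frames
Memory per frame = 8 units
Total stack space = depth * frame_size
= 177 * 8 = 1416


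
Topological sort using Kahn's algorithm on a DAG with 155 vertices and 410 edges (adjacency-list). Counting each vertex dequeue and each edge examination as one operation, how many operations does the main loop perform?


Kahn's algorithm:
  1. Compute in-degrees: O(V + E)
  2. Process queue: each vertex dequeued once (O(V))
     each edge examined once (O(E))
Total = V + E = 155 + 410 = 565


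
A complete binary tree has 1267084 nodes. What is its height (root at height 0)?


In a complete binary tree, level k holds nodes 2^k .. 2^(k+1)-1 (1-indexed).
Height = floor(log2(n)) = floor(log2(1267084)) = 20
Check: 2^20 = 1048576 <= 1267084 < 2097152 = 2^21


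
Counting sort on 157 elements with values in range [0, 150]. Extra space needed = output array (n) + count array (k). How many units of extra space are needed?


Output array size: 157 (to store sorted result)
Count array size: 151 (one slot per possible value, range 0 to 150)
Total extra space = 157 + 151 = 308


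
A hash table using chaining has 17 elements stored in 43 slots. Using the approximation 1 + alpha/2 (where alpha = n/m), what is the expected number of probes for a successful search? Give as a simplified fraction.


Load factor alpha = n/m = 17/43
Expected probes = 1 + alpha/2 = 1 + 17/(2*43)
= 1 + 17/86
= 86/86 + 17/86
= 103/86


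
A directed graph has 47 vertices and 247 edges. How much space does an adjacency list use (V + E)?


Adjacency list: one list head per vertex + one entry per edge
Vertex heads: 47
Edge entries: 247
Total = 47 + 247 = 294


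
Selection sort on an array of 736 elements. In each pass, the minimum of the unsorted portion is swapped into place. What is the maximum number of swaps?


Selection sort performs one swap per pass:
  Pass 1: find min in positions 0 to 735, swap with position 0
  Pass 2: find min in positions 1 to 735, swap with position 1
  Pass 3: find min in positions 2 to 735, swap with position 2
  Pass 4: find min in positions 3 to 735, swap with position 3
  Pass 5: find min in positions 4 to 735, swap with position 4
  ... (730 more passes)
Total passes (and swaps) = n - 1 = 736 - 1 = 735


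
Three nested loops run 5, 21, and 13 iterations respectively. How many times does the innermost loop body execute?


Loop 1 (outermost): 5 iterations
Loop 2 (middle): 21 iterations per outer
Loop 3 (innermost): 13 iterations per middle
Total = 5 * 21 * 13 = 1365


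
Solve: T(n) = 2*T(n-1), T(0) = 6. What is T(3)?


Unrolling:
T(3) = 2*T(2) = 2^2*T(1) = ... = 2^3*T(0)
= 2^3 * 6
= 8 * 6 = 48


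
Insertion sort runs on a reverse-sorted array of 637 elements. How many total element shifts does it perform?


Sum of shifts = 1 + 2 + 3 + ... + 636
= 637 * 636 / 2
= 405132 / 2
= 202566


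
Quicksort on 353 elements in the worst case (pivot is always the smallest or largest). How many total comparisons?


In the worst case, each partition step picks the worst pivot:
  Partition 1: 352 comparisons (n-1 elements to compare)
  Partition 2: 351 comparisons
  Partition 3: 350 comparisons
  Partition 4: 349 comparisons
  Partition 5: 348 comparisons
  ...
  Last partition: 0 comparisons
Total = (n-1) + (n-2) + ... + 1 + 0 = n*(n-1)/2
= 353*352/2 = 62128


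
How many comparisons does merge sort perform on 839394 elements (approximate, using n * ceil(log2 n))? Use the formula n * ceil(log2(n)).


Recursion depth: ceil(log2(839394)) = 20
Each recursion level merges n = 839394 elements
Total = 839394 * 20 = 16787880


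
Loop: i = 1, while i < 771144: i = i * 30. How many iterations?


i multiplies by 30 each step:
i = 1 -> 30 -> 900 -> 27000 -> 810000 (stop)
Iterations = ceil(log_30(771144)) = 4


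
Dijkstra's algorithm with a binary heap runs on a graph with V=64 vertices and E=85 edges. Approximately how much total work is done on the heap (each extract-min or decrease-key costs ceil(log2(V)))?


Dijkstra with a binary heap: each vertex is extracted once, each edge may relax once.
Each heap operation costs O(log V).
V + E = 64 + 85 = 149
ceil(log2(64)) = 6 (since 2^5 = 32 < 64 <= 64 = 2^6)
Total heap work = (V+E) * ceil(log2(V)) = 149 * 6 = 894


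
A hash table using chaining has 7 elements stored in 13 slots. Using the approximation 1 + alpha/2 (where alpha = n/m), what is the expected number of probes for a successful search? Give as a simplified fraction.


Load factor alpha = n/m = 7/13
Expected probes = 1 + alpha/2 = 1 + 7/(2*13)
= 1 + 7/26
= 26/26 + 7/26
= 33/26


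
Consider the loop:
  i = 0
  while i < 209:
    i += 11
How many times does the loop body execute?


Starting at i = 0, each iteration adds 11.
Iterations until i >= 209:
  Iteration 1: i = 0 -> i = 11
  Iteration 2: i = 11 -> i = 22
  Iteration 3: i = 22 -> i = 33
  Iteration 4: i = 33 -> i = 44
  Iteration 5: i = 44 -> i = 55
  Iteration 6: i = 55 -> i = 66
  Iteration 7: i = 66 -> i = 77
  Iteration 8: i = 77 -> i = 88
  ... continuing ...
Total iterations = ceil(209/11) = 19


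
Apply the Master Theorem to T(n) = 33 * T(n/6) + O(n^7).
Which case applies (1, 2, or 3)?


The Master Theorem: T(n) = a*T(n/b) + O(n^c)
  a = 33, b = 6, c = 7
log_b(a) = log_6(33) ~ 1.951
Compare b^c with a: 6^7 = 279936 > 33, so c > log_b(a).
Since c > log_b(a), Case 3 applies.
T(n) = O(n^7)
Master Theorem case = 3


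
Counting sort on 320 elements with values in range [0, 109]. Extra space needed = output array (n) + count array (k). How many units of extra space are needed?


Output array size: 320 (to store sorted result)
Count array size: 110 (one slot per possible value, range 0 to 109)
Total extra space = 320 + 110 = 430


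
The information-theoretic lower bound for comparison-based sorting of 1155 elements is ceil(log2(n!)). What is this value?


A binary decision tree of height h has at most 2^h leaves and needs at least n! of them, so h >= ceil(log2(n!)).
1155! is far too large to multiply out, so use Stirling's series:
  ln(n!) ~ n ln n - n + (1/2) ln(2 pi n) + 1/(12n)  (error below 1/(360 n^3), negligible here)
  ln(1155) = 7.0518556
  n ln n = 1155 * 7.0518556 = 8144.8932
  (1/2) ln(2 pi * 1155) = (1/2) ln(7257.0790) = 4.4449
  1/(12*1155) = 0.0001
  ln(1155!) ~ 8144.8932 - 1155 + 4.4449 + 0.0001 = 6994.3382
Convert to base 2: log2(1155!) = 6994.3382 / ln 2 = 6994.3382 / 0.69314718 = 10090.6970
ceil(10090.6970) = 10091


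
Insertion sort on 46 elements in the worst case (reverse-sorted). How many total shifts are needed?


In the worst case (reverse-sorted), each element shifts past all previous:
  Element 1: 1 shifts
  Element 2: 2 shifts
  Element 3: 3 shifts
  Element 4: 4 shifts
  Element 5: 5 shifts
  ...
  Element 45: 45 shifts
Total = 1 + 2 + ... + 45
= 46*(46-1)/2 = 1035


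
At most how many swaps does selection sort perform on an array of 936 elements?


Each of the 935 passes places one element in its final position.
Pass 1: swap minimum into position 0
Pass 2: swap minimum of remaining into position 1
...
Pass 935: last two elements, one swap
Maximum swaps = 936 - 1 = 935


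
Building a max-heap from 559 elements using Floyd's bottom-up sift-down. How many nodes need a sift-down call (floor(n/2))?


In a heap of 559 elements (0-indexed array):
  Last element index: 558
  Parent of last element: floor((558 - 1) / 2) = 278
  Internal nodes: indices 0 to 278
  Count = floor(559/2) = 279


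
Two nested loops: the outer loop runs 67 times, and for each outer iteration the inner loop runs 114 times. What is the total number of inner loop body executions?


Outer loop: 67 iterations
Inner loop: 114 iterations per outer iteration
Total = 67 * 114 = 7638


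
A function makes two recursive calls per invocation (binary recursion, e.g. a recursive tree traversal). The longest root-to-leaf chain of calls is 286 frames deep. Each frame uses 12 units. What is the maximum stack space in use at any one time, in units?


Binary recursion: the two calls run one after the other, so only one root-to-leaf chain of frames is on the stack at a time.
Maximum depth (longest chain) = 286 frames
Each frame = 12 units
Max stack space = 286 * 12 = 3432


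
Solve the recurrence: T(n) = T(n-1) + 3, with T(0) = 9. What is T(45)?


Unrolling the recurrence:
T(45) = T(44) + 3
       = T(43) + 3 + 3
       = T(42) + 3*3
       ...
       = T(0) + 3*45
       = 9 + 135 = 144


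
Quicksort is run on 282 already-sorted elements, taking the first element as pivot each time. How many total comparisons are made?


Sum of comparisons per partition:
281 + 280 + ... + 1 + 0
= 282 * (282 - 1) / 2
= 282 * 281 / 2
= 39621


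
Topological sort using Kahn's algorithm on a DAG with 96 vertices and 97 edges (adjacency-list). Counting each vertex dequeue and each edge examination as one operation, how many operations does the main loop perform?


Kahn's algorithm:
  1. Compute in-degrees: O(V + E)
  2. Process queue: each vertex dequeued once (O(V))
     each edge examined once (O(E))
Total = V + E = 96 + 97 = 193


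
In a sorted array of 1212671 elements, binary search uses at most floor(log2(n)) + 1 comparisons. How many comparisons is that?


Halving sequence: 1212671 -> 606335 -> 303167 -> 151583 -> 75791 -> 37895 -> 18947 -> 9473 -> 4736 -> 2368 -> 1184 -> 592 -> 296 -> 148 -> 74 -> 37 -> 18 -> 9 -> 4 -> 2 -> 1
Number of halvings = 20
Max comparisons = 20 + 1 = 21


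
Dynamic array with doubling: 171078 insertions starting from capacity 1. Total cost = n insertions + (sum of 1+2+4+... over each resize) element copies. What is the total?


n = 171078
Insertion costs: 171078
Resizes copy 1, 2, 4, ... up to the largest power of 2 that is <= n-1 = 171077, i.e. 131072.
Copy costs = 1 + 2 + 4 + 8 + 16 + 32 + 64 + 128 + 256 + 512 + 1024 + 2048 + 4096 + 8192 + 16384 + 32768 + 65536 + 131072 = 262143
Total = 171078 + 262143 = 433221


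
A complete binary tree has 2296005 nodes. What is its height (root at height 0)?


In a complete binary tree, level k holds nodes 2^k .. 2^(k+1)-1 (1-indexed).
Height = floor(log2(n)) = floor(log2(2296005)) = 21
Check: 2^21 = 2097152 <= 2296005 < 4194304 = 2^22


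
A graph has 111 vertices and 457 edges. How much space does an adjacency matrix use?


Adjacency matrix: V x V grid of entries
Space = V^2 = 111^2 = 111 * 111 = 12321


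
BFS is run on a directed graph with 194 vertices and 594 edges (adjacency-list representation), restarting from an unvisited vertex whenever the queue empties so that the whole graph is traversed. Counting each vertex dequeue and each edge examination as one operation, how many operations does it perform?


A full BFS traversal dequeues each vertex exactly once and examines each directed edge exactly once.
V = 194 (vertex processing cost)
E = 594 (edge examination cost)
Total operations proportional to V + E = 194 + 594 = 788


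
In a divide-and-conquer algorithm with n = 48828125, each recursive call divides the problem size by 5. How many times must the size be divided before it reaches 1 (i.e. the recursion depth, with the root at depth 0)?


Number of divisions = log_5(48828125)
Sizes: 48828125 -> 9765625 -> 1953125 -> 390625 -> 78125 -> 15625 -> 3125 -> 625 -> 125 -> 25 -> 5 -> 1 (11 divisions)
Recursion depth = 11


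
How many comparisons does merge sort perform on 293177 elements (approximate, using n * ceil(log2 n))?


Recursion depth: ceil(log2(293177)) = 19
Each recursion level merges n = 293177 elements
Total = 293177 * 19 = 5570363


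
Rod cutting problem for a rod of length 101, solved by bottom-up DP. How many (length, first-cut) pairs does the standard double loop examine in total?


For each subproblem length i = 1..101, the inner loop considers i possible first cuts.
Total = 1 + 2 + ... + 101
= 101*(101+1)/2
= 101*102/2 = 5151


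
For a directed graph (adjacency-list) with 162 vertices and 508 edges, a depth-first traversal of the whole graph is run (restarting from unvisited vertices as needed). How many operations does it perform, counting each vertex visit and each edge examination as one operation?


A full DFS traversal visits each vertex once and examines each edge once.
V = 162
E = 508
Sum = 162 + 508 = 670


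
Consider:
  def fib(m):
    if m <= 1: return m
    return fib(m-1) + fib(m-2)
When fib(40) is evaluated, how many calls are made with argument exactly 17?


Let N(m) = number of times fib(m) is called while evaluating fib(40).
N(40) = 1 (the initial call).
N(39) = 1 (only fib(40) calls it).
For 1 <= m <= 38: fib(m) is called by fib(m+1) and fib(m+2), so
  N(m) = N(m+1) + N(m+2).
fib(0) is called only by fib(2), so N(0) = N(2).
Walk down from m=40:
  N(40)=1, N(39)=1, N(38)=2, N(37)=3, N(36)=5, N(35)=8, N(34)=13, N(33)=21, N(32)=34, N(31)=55, N(30)=89, N(29)=144, N(28)=233, N(27)=377, N(26)=610, N(25)=987, N(24)=1597, N(23)=2584, N(22)=4181, N(21)=6765, N(20)=10946, N(19)=17711, N(18)=28657, N(17)=46368
N(17) = 46368


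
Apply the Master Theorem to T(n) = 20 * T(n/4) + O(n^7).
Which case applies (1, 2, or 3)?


The Master Theorem: T(n) = a*T(n/b) + O(n^c)
  a = 20, b = 4, c = 7
log_b(a) = log_4(20) ~ 2.161
Compare b^c with a: 4^7 = 16384 > 20, so c > log_b(a).
Since c > log_b(a), Case 3 applies.
T(n) = O(n^7)
Master Theorem case = 3


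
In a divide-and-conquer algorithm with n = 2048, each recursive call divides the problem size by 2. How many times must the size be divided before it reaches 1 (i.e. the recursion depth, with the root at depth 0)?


Number of divisions = log_2(2048)
Sizes: 2048 -> 1024 -> 512 -> 256 -> 128 -> 64 -> 32 -> 16 -> 8 -> 4 -> 2 -> 1 (11 divisions)
Recursion depth = 11


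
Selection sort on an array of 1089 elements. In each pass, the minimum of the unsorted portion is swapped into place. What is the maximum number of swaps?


Selection sort performs one swap per pass:
  Pass 1: find min in positions 0 to 1088, swap with position 0
  Pass 2: find min in positions 1 to 1088, swap with position 1
  Pass 3: find min in positions 2 to 1088, swap with position 2
  Pass 4: find min in positions 3 to 1088, swap with position 3
  Pass 5: find min in positions 4 to 1088, swap with position 4
  ... (1083 more passes)
Total passes (and swaps) = n - 1 = 1089 - 1 = 1088


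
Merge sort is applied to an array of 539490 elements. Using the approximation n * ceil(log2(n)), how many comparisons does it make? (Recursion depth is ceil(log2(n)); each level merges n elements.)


Merge sort divides the array into halves recursively.
Number of levels = ceil(log2(539490)) = 20
At each level, approximately n = 539490 comparisons are needed for merging.
Total comparisons ~ n * ceil(log2(n)) = 539490 * 20 = 10789800


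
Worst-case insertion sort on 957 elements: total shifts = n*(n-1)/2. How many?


Sum of shifts = 1 + 2 + 3 + ... + 956
= 957 * 956 / 2
= 914892 / 2
= 457446


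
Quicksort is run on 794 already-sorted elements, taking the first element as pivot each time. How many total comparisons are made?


Sum of comparisons per partition:
793 + 792 + ... + 1 + 0
= 794 * (794 - 1) / 2
= 794 * 793 / 2
= 314821


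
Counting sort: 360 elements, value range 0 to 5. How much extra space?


n = 360 (output array)
k = 6 (count array for 6 distinct values)
Extra space = 360 + 6 = 366


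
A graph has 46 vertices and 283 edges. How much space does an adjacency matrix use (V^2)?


Adjacency matrix: V x V grid of entries
Space = V^2 = 46^2 = 46 * 46 = 2116


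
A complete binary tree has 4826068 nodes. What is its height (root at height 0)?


In a complete binary tree, level k holds nodes 2^k .. 2^(k+1)-1 (1-indexed).
Height = floor(log2(n)) = floor(log2(4826068)) = 22
Check: 2^22 = 4194304 <= 4826068 < 8388608 = 2^23


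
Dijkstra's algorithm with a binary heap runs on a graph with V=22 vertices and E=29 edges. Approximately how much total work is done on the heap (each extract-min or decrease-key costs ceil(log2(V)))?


Dijkstra with a binary heap: each vertex is extracted once, each edge may relax once.
Each heap operation costs O(log V).
V + E = 22 + 29 = 51
ceil(log2(22)) = 5 (since 2^4 = 16 < 22 <= 32 = 2^5)
Total heap work = (V+E) * ceil(log2(V)) = 51 * 5 = 255


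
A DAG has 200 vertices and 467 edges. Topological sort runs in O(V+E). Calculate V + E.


V = 200 (vertex processing)
E = 467 (edge processing)
V + E = 200 + 467 = 667


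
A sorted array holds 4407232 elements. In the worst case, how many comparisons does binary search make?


Halving sequence: 4407232 -> 2203616 -> 1101808 -> 550904 -> 275452 -> 137726 -> 68863 -> 34431 -> 17215 -> 8607 -> 4303 -> 2151 -> 1075 -> 537 -> 268 -> 134 -> 67 -> 33 -> 16 -> 8 -> 4 -> 2 -> 1
Number of halvings = 22
Max comparisons = 22 + 1 = 23


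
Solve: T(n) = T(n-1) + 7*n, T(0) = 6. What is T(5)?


Expanding the recurrence:
T(5) = T(4) + 7*5
       = T(3) + 7*4 + 7*5
       ...
       = T(0) + 7*(1 + 2 + ... + 5)
       = 6 + 7 * 5*6/2
       = 6 + 7 * 15
       = 6 + 105 = 111


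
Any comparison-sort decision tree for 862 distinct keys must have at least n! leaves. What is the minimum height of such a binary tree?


A binary decision tree of height h has at most 2^h leaves and needs at least n! of them, so h >= ceil(log2(n!)).
862! is far too large to multiply out, so use Stirling's series:
  ln(n!) ~ n ln n - n + (1/2) ln(2 pi n) + 1/(12n)  (error below 1/(360 n^3), negligible here)
  ln(862) = 6.7592553
  n ln n = 862 * 6.7592553 = 5826.4781
  (1/2) ln(2 pi * 862) = (1/2) ln(5416.1057) = 4.2986
  1/(12*862) = 0.0001
  ln(862!) ~ 5826.4781 - 862 + 4.2986 + 0.0001 = 4968.7768
Convert to base 2: log2(862!) = 4968.7768 / ln 2 = 4968.7768 / 0.69314718 = 7168.4297
ceil(7168.4297) = 7169


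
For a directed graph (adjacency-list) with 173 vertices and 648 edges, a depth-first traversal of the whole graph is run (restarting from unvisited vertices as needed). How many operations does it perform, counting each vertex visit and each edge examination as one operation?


A full DFS traversal visits each vertex once and examines each edge once.
V = 173
E = 648
Sum = 173 + 648 = 821


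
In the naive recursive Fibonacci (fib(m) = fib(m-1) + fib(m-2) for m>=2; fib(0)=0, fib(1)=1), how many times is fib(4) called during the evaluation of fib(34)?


Let N(m) = number of times fib(m) is called while evaluating fib(34).
N(34) = 1 (the initial call).
N(33) = 1 (only fib(34) calls it).
For 1 <= m <= 32: fib(m) is called by fib(m+1) and fib(m+2), so
  N(m) = N(m+1) + N(m+2).
fib(0) is called only by fib(2), so N(0) = N(2).
Walk down from m=34:
  N(34)=1, N(33)=1, N(32)=2, N(31)=3, N(30)=5, N(29)=8, N(28)=13, N(27)=21, N(26)=34, N(25)=55, N(24)=89, N(23)=144, N(22)=233, N(21)=377, N(20)=610, N(19)=987, N(18)=1597, N(17)=2584, N(16)=4181, N(15)=6765, N(14)=10946, N(13)=17711, N(12)=28657, N(11)=46368, N(10)=75025, N(9)=121393, N(8)=196418, N(7)=317811, N(6)=514229, N(5)=832040, N(4)=1346269
N(4) = 1346269


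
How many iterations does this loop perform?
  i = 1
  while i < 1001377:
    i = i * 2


The loop variable doubles each iteration:
i = 1 -> 2 -> 4 -> 8 -> 16 -> 32 -> 64 -> 128 -> 256 -> 512 -> 1024 -> 2048 -> 4096 -> 8192 -> 16384 -> 32768 -> 65536 -> 131072 -> 262144 -> 524288 -> 1048576 (stop, 1048576 >= 1001377)
Number of doublings = ceil(log2(1001377)) = 20


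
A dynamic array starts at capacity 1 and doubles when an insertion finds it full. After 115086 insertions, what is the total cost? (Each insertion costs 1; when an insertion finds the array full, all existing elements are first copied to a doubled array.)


Insertion cost: 115086 (one per element)
Resizes occur just before inserting elements 2, 3, 5, 9, ...
Elements copied at each resize: 1 + 2 + 4 + 8 + 16 + 32 + 64 + 128 + 256 + 512 + 1024 + 2048 + 4096 + 8192 + 16384 + 32768 + 65536
Sum of copies = 131071 (geometric series: 2^k - 1)
Total = 115086 + 131071 = 246157


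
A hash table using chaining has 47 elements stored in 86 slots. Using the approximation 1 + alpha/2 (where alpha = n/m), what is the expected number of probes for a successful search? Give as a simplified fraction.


Load factor alpha = n/m = 47/86
Expected probes = 1 + alpha/2 = 1 + 47/(2*86)
= 1 + 47/172
= 172/172 + 47/172
= 219/172


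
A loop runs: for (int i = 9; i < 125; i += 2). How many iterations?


Loop starts at i = 9, increments by 2, stops when i >= 125.
Number of iterations = ceil((125 - 9) / 2)
= ceil(116 / 2)
= 58


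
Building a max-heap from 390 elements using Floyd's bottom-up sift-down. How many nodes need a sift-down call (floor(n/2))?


In a heap of 390 elements (0-indexed array):
  Last element index: 389
  Parent of last element: floor((389 - 1) / 2) = 194
  Internal nodes: indices 0 to 194
  Count = floor(390/2) = 195


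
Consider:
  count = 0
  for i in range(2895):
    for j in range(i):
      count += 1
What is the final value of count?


For each i, the inner loop runs i times:
  i=0: inner runs 0 times
  i=1: inner runs 1 time
  i=2: inner runs 2 times
  i=3: inner runs 3 times
  i=4: inner runs 4 times
  i=5: inner runs 5 times
  i=6: inner runs 6 times
  i=7: inner runs 7 times
  ...
Total = 0 + 1 + 2 + ... + 2894 = 2895*(2895-1)/2 = 4189065


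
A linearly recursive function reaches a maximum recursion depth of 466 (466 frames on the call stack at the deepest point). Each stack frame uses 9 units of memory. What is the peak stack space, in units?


Maximum recursion depth = 466 frames
Memory per frame = 9 units
Total stack space = depth * frame_size
= 466 * 9 = 4194


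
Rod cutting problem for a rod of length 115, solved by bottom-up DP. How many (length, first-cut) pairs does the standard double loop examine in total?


For each subproblem length i = 1..115, the inner loop considers i possible first cuts.
Total = 1 + 2 + ... + 115
= 115*(115+1)/2
= 115*116/2 = 6670


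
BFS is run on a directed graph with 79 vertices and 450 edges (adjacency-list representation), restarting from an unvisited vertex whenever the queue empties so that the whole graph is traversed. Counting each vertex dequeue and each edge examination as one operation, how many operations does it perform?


A full BFS traversal dequeues each vertex exactly once and examines each directed edge exactly once.
V = 79 (vertex processing cost)
E = 450 (edge examination cost)
Total operations proportional to V + E = 79 + 450 = 529


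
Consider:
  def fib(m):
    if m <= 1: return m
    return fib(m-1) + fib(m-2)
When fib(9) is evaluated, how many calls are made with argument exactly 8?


Let N(m) = number of times fib(m) is called while evaluating fib(9).
N(9) = 1 (the initial call).
N(8) = 1 (only fib(9) calls it).
For 1 <= m <= 7: fib(m) is called by fib(m+1) and fib(m+2), so
  N(m) = N(m+1) + N(m+2).
fib(0) is called only by fib(2), so N(0) = N(2).
Walk down from m=9:
  N(9)=1, N(8)=1
N(8) = 1


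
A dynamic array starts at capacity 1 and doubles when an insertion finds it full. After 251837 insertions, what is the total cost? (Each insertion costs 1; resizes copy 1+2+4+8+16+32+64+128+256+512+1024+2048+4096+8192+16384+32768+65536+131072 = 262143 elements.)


Insertion cost: 251837 (one per element)
Resizes occur just before inserting elements 2, 3, 5, 9, ...
Elements copied at each resize: 1 + 2 + 4 + 8 + 16 + 32 + 64 + 128 + 256 + 512 + 1024 + 2048 + 4096 + 8192 + 16384 + 32768 + 65536 + 131072
Sum of copies = 262143 (geometric series: 2^k - 1)
Total = 251837 + 262143 = 513980


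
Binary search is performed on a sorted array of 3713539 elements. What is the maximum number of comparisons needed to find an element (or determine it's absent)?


Binary search halves the search space each comparison:
  Step 1: search space = 3713539 -> 1856769
  Step 2: search space = 1856769 -> 928384
  Step 3: search space = 928384 -> 464192
  Step 4: search space = 464192 -> 232096
  Step 5: search space = 232096 -> 116048
  Step 6: search space = 116048 -> 58024
  Step 7: search space = 58024 -> 29012
  Step 8: search space = 29012 -> 14506
  Step 9: search space = 14506 -> 7253
  Step 10: search space = 7253 -> 3626
  Step 11: search space = 3626 -> 1813
  Step 12: search space = 1813 -> 906
  Step 13: search space = 906 -> 453
  Step 14: search space = 453 -> 226
  Step 15: search space = 226 -> 113
  Step 16: search space = 113 -> 56
  Step 17: search space = 56 -> 28
  Step 18: search space = 28 -> 14
  Step 19: search space = 14 -> 7
  Step 20: search space = 7 -> 3
  Step 21: search space = 3 -> 1
  Step 22: search space = 1 (final check)
Maximum comparisons = floor(log2(3713539)) + 1 = 21 + 1 = 22


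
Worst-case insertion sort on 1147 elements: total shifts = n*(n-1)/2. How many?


Sum of shifts = 1 + 2 + 3 + ... + 1146
= 1147 * 1146 / 2
= 1314462 / 2
= 657231


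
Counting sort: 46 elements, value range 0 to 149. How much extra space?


n = 46 (output array)
k = 150 (count array for 150 distinct values)
Extra space = 46 + 150 = 196


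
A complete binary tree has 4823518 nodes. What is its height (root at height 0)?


In a complete binary tree, level k holds nodes 2^k .. 2^(k+1)-1 (1-indexed).
Height = floor(log2(n)) = floor(log2(4823518)) = 22
Check: 2^22 = 4194304 <= 4823518 < 8388608 = 2^23


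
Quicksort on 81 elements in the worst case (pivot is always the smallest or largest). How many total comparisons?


In the worst case, each partition step picks the worst pivot:
  Partition 1: 80 comparisons (n-1 elements to compare)
  Partition 2: 79 comparisons
  Partition 3: 78 comparisons
  Partition 4: 77 comparisons
  Partition 5: 76 comparisons
  ...
  Last partition: 0 comparisons
Total = (n-1) + (n-2) + ... + 1 + 0 = n*(n-1)/2
= 81*80/2 = 3240


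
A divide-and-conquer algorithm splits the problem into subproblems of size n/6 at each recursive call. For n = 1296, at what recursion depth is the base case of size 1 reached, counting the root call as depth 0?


At each depth, the problem size is divided by 6:
  Depth 0: problem size = 1296
  Depth 1: problem size = 216
  Depth 2: problem size = 36
  Depth 3: problem size = 6
  Depth 4: problem size = 1 (base case)
The base case is reached at depth log_6(1296) = 4 (the tree has 5 levels counting depth 0, but the depth asked for is 4).
Recursion depth = 4


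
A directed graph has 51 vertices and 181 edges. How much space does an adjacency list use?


Adjacency list: one list head per vertex + one entry per edge
Vertex heads: 51
Edge entries: 181
Total = 51 + 181 = 232


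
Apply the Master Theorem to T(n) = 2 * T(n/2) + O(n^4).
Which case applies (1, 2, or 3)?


The Master Theorem: T(n) = a*T(n/b) + O(n^c)
  a = 2, b = 2, c = 4
log_b(a) = log_2(2) = 1
Compare b^c with a: 2^4 = 16 > 2, so c > log_b(a).
Since c > log_b(a), Case 3 applies.
T(n) = O(n^4)
Master Theorem case = 3


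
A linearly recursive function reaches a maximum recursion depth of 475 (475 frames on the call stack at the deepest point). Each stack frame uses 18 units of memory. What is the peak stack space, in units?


Maximum recursion depth = 475 frames
Memory per frame = 18 units
Total stack space = depth * frame_size
= 475 * 18 = 8550


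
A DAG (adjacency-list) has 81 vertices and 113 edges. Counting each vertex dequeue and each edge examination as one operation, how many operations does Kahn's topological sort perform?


V = 81 (vertex processing)
E = 113 (edge processing)
V + E = 81 + 113 = 194


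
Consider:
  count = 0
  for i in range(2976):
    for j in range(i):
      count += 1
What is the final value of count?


For each i, the inner loop runs i times:
  i=0: inner runs 0 times
  i=1: inner runs 1 time
  i=2: inner runs 2 times
  i=3: inner runs 3 times
  i=4: inner runs 4 times
  i=5: inner runs 5 times
  i=6: inner runs 6 times
  i=7: inner runs 7 times
  ...
Total = 0 + 1 + 2 + ... + 2975 = 2976*(2976-1)/2 = 4426800


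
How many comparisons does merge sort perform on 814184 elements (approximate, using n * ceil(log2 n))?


Recursion depth: ceil(log2(814184)) = 20
Each recursion level merges n = 814184 elements
Total = 814184 * 20 = 16283680


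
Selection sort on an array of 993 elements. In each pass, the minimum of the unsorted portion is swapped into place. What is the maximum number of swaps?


Selection sort performs one swap per pass:
  Pass 1: find min in positions 0 to 992, swap with position 0
  Pass 2: find min in positions 1 to 992, swap with position 1
  Pass 3: find min in positions 2 to 992, swap with position 2
  Pass 4: find min in positions 3 to 992, swap with position 3
  Pass 5: find min in positions 4 to 992, swap with position 4
  ... (987 more passes)
Total passes (and swaps) = n - 1 = 993 - 1 = 992


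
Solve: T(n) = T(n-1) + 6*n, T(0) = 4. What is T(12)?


Expanding the recurrence:
T(12) = T(11) + 6*12
       = T(10) + 6*11 + 6*12
       ...
       = T(0) + 6*(1 + 2 + ... + 12)
       = 4 + 6 * 12*13/2
       = 4 + 6 * 78
       = 4 + 468 = 472


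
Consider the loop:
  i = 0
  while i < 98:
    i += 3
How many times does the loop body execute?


Starting at i = 0, each iteration adds 3.
Iterations until i >= 98:
  Iteration 1: i = 0 -> i = 3
  Iteration 2: i = 3 -> i = 6
  Iteration 3: i = 6 -> i = 9
  Iteration 4: i = 9 -> i = 12
  Iteration 5: i = 12 -> i = 15
  Iteration 6: i = 15 -> i = 18
  Iteration 7: i = 18 -> i = 21
  Iteration 8: i = 21 -> i = 24
  ... continuing ...
Total iterations = ceil(98/3) = 33


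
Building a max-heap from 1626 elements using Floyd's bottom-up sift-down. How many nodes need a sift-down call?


In a heap of 1626 elements (0-indexed array):
  Last element index: 1625
  Parent of last element: floor((1625 - 1) / 2) = 812
  Internal nodes: indices 0 to 812
  Count = floor(1626/2) = 813


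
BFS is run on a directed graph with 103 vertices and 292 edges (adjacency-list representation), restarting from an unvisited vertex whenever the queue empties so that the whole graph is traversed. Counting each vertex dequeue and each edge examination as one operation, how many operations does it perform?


A full BFS traversal dequeues each vertex exactly once and examines each directed edge exactly once.
V = 103 (vertex processing cost)
E = 292 (edge examination cost)
Total operations proportional to V + E = 103 + 292 = 395


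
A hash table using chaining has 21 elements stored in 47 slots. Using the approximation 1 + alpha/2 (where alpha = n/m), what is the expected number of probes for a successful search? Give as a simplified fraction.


Load factor alpha = n/m = 21/47
Expected probes = 1 + alpha/2 = 1 + 21/(2*47)
= 1 + 21/94
= 94/94 + 21/94
= 115/94


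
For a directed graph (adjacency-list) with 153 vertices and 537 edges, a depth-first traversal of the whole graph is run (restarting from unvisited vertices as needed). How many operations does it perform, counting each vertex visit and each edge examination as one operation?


A full DFS traversal visits each vertex once and examines each edge once.
V = 153
E = 537
Sum = 153 + 537 = 690


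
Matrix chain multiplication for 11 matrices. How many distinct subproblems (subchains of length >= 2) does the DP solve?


Subproblems are indexed by (i, j) where i < j.
Number of such pairs = n*(n-1)/2
= 11 * 10 / 2
= 55


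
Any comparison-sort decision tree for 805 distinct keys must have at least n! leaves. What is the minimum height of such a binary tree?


A binary decision tree of height h has at most 2^h leaves and needs at least n! of them, so h >= ceil(log2(n!)).
805! is far too large to multiply out, so use Stirling's series:
  ln(n!) ~ n ln n - n + (1/2) ln(2 pi n) + 1/(12n)  (error below 1/(360 n^3), negligible here)
  ln(805) = 6.6908423
  n ln n = 805 * 6.6908423 = 5386.1281
  (1/2) ln(2 pi * 805) = (1/2) ln(5057.9642) = 4.2644
  1/(12*805) = 0.0001
  ln(805!) ~ 5386.1281 - 805 + 4.2644 + 0.0001 = 4585.3926
Convert to base 2: log2(805!) = 4585.3926 / ln 2 = 4585.3926 / 0.69314718 = 6615.3232
ceil(6615.3232) = 6616


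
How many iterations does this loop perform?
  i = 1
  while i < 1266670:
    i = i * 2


The loop variable doubles each iteration:
i = 1 -> 2 -> 4 -> 8 -> 16 -> 32 -> 64 -> 128 -> 256 -> 512 -> 1024 -> 2048 -> 4096 -> 8192 -> 16384 -> 32768 -> 65536 -> 131072 -> 262144 -> 524288 -> 1048576 -> 2097152 (stop, 2097152 >= 1266670)
Number of doublings = ceil(log2(1266670)) = 21


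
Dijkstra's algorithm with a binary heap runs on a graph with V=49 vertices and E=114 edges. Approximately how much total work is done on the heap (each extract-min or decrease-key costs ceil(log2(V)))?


Dijkstra with a binary heap: each vertex is extracted once, each edge may relax once.
Each heap operation costs O(log V).
V + E = 49 + 114 = 163
ceil(log2(49)) = 6 (since 2^5 = 32 < 49 <= 64 = 2^6)
Total heap work = (V+E) * ceil(log2(V)) = 163 * 6 = 978


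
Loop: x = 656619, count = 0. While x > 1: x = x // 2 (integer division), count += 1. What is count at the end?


The variable x halves each step:
x = 656619 -> 328309 -> 164154 -> 82077 -> 41038 -> 20519 -> 10259 -> 5129 -> 2564 -> 1282 -> 641 -> 320 -> 160 -> 80 -> 40 -> 20 -> 10 -> 5 -> 2 -> 1
Number of halvings = floor(log2(656619)) = 19


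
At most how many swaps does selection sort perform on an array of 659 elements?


Each of the 658 passes places one element in its final position.
Pass 1: swap minimum into position 0
Pass 2: swap minimum of remaining into position 1
...
Pass 658: last two elements, one swap
Maximum swaps = 659 - 1 = 658


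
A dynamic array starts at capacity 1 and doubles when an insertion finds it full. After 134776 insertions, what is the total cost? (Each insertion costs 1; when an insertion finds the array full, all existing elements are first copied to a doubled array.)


Insertion cost: 134776 (one per element)
Resizes occur just before inserting elements 2, 3, 5, 9, ...
Elements copied at each resize: 1 + 2 + 4 + 8 + 16 + 32 + 64 + 128 + 256 + 512 + 1024 + 2048 + 4096 + 8192 + 16384 + 32768 + 65536 + 131072
Sum of copies = 262143 (geometric series: 2^k - 1)
Total = 134776 + 262143 = 396919


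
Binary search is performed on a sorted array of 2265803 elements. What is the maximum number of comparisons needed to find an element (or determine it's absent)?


Binary search halves the search space each comparison:
  Step 1: search space = 2265803 -> 1132901
  Step 2: search space = 1132901 -> 566450
  Step 3: search space = 566450 -> 283225
  Step 4: search space = 283225 -> 141612
  Step 5: search space = 141612 -> 70806
  Step 6: search space = 70806 -> 35403
  Step 7: search space = 35403 -> 17701
  Step 8: search space = 17701 -> 8850
  Step 9: search space = 8850 -> 4425
  Step 10: search space = 4425 -> 2212
  Step 11: search space = 2212 -> 1106
  Step 12: search space = 1106 -> 553
  Step 13: search space = 553 -> 276
  Step 14: search space = 276 -> 138
  Step 15: search space = 138 -> 69
  Step 16: search space = 69 -> 34
  Step 17: search space = 34 -> 17
  Step 18: search space = 17 -> 8
  Step 19: search space = 8 -> 4
  Step 20: search space = 4 -> 2
  Step 21: search space = 2 -> 1
  Step 22: search space = 1 (final check)
Maximum comparisons = floor(log2(2265803)) + 1 = 21 + 1 = 22
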